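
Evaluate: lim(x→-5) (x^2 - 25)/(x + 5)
This is a standard limit.

Factor or rationalize the expression:
  lim(x→-5) (x^2 - 25)/(x + 5) = -10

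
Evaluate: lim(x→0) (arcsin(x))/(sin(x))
This is a 0/0 indeterminate form.

Apply L'Hôpital's rule: differentiate numerator and denominator separately.
  f(x) = asin(x)   ⇒   f'(x) = 1/sqrt(1 - x^2)
  g(x) = sin(x)   ⇒   g'(x) = cos(x)
  lim(x→0) f'(x)/g'(x) = lim(x→0) (1/sqrt(1 - x^2))/(cos(x))
  = 1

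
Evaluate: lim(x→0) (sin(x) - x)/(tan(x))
This is a 0/0 indeterminate form.

Apply L'Hôpital's rule: differentiate numerator and denominator separately.
  f(x) = -x + sin(x)   ⇒   f'(x) = cos(x) - 1
  g(x) = tan(x)   ⇒   g'(x) = tan(x)^2 + 1
  lim(x→0) f'(x)/g'(x) = lim(x→0) (cos(x) - 1)/(tan(x)^2 + 1)
  = 0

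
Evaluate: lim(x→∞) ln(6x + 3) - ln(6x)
This is an ∞-∞ indeterminate form.

Combine fractions or rationalize to convert ∞-∞ to 0/0 form:
  lim(x→∞) ln(6x + 3) - ln(6x) = 0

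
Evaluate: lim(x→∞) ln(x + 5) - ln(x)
This is an ∞-∞ indeterminate form.

Combine fractions or rationalize to convert ∞-∞ to 0/0 form:
  lim(x→∞) ln(x + 5) - ln(x) = 0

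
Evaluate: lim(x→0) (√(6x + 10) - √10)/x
This is a standard limit.

Factor or rationalize the expression:
  lim(x→0) (√(6x + 10) - √10)/x = 3·sqrt(10)/10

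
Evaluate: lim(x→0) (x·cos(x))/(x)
This is a 0/0 indeterminate form.

Apply L'Hôpital's rule: differentiate numerator and denominator separately.
  f(x) = x·cos(x)   ⇒   f'(x) = -x·sin(x) + cos(x)
  g(x) = x   ⇒   g'(x) = 1
  lim(x→0) f'(x)/g'(x) = lim(x→0) (-x·sin(x) + cos(x))/(1)
  = 1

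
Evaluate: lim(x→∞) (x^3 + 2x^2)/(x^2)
This is an ∞/∞ indeterminate form.

Apply L'Hôpital's rule: differentiate numerator and denominator separately.
  f(x) = x^3 + 2·x^2   ⇒   f'(x) = 3·x^2 + 4·x
  g(x) = x^2   ⇒   g'(x) = 2·x
  lim(x→∞) f'(x)/g'(x) = lim(x→∞) (3·x^2 + 4·x)/(2·x)
  = ∞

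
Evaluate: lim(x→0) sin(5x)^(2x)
This is an exponential indeterminate form.

For exponential indeterminate forms, take the natural log:
  Let L = lim(x→0) sin(5x)^(2x)
  Then ln(L) = lim(x→0) [exponent × ln(base)]
  Evaluate using L'Hôpital or standard limits, then exponentiate.
  L = 1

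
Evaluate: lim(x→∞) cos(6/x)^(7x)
This is an exponential indeterminate form.

For exponential indeterminate forms, take the natural log:
  Let L = lim(x→∞) cos(6/x)^(7x)
  Then ln(L) = lim(x→∞) [exponent × ln(base)]
  Evaluate using L'Hôpital or standard limits, then exponentiate.
  L = 1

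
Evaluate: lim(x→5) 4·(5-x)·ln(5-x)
This is a 0·∞ indeterminate form.

Rewrite 0·∞ as a quotient (0/0 or ∞/∞ form), then apply L'Hôpital's rule:
  lim(x→5) 4·(5-x)·ln(5-x) = 0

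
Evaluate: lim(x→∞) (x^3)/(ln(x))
This is an ∞/∞ indeterminate form.

Apply L'Hôpital's rule: differentiate numerator and denominator separately.
  f(x) = x^3   ⇒   f'(x) = 3·x^2
  g(x) = ln(x)   ⇒   g'(x) = 1/x
  lim(x→∞) f'(x)/g'(x) = lim(x→∞) (3·x^2)/(1/x)
  = ∞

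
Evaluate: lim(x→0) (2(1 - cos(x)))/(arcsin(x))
This is a 0/0 indeterminate form.

Apply L'Hôpital's rule: differentiate numerator and denominator separately.
  f(x) = 2 - 2·cos(x)   ⇒   f'(x) = 2·sin(x)
  g(x) = asin(x)   ⇒   g'(x) = 1/sqrt(1 - x^2)
  lim(x→0) f'(x)/g'(x) = lim(x→0) (2·sin(x))/(1/sqrt(1 - x^2))
  = 0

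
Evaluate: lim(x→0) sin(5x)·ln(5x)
This is a 0·∞ indeterminate form.

Rewrite 0·∞ as a quotient (0/0 or ∞/∞ form), then apply L'Hôpital's rule:
  lim(x→0) sin(5x)·ln(5x) = 0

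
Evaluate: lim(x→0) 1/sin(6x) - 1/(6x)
This is an ∞-∞ indeterminate form.

Combine fractions or rationalize to convert ∞-∞ to 0/0 form:
  lim(x→0) 1/sin(6x) - 1/(6x) = 0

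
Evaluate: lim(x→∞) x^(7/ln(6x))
This is an exponential indeterminate form.

For exponential indeterminate forms, take the natural log:
  Let L = lim(x→∞) x^(7/ln(6x))
  Then ln(L) = lim(x→∞) [exponent × ln(base)]
  Evaluate using L'Hôpital or standard limits, then exponentiate.
  L = e^(7)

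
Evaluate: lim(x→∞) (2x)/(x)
This is an ∞/∞ indeterminate form.

Apply L'Hôpital's rule: differentiate numerator and denominator separately.
  f(x) = 2·x   ⇒   f'(x) = 2
  g(x) = x   ⇒   g'(x) = 1
  lim(x→∞) f'(x)/g'(x) = lim(x→∞) (2)/(1)
  = 2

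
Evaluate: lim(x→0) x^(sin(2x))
This is an exponential indeterminate form.

For exponential indeterminate forms, take the natural log:
  Let L = lim(x→0) x^(sin(2x))
  Then ln(L) = lim(x→0) [exponent × ln(base)]
  Evaluate using L'Hôpital or standard limits, then exponentiate.
  L = 1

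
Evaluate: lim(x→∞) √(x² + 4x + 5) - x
This is an ∞-∞ indeterminate form.

Combine fractions or rationalize to convert ∞-∞ to 0/0 form:
  lim(x→∞) √(x² + 4x + 5) - x = 2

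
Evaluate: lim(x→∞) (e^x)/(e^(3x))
This is an ∞/∞ indeterminate form.

Apply L'Hôpital's rule: differentiate numerator and denominator separately.
  f(x) = e^(x)   ⇒   f'(x) = e^(x)
  g(x) = e^(3·x)   ⇒   g'(x) = 3·e^(3·x)
  lim(x→∞) f'(x)/g'(x) = lim(x→∞) (e^(x))/(3·e^(3·x))
  = 0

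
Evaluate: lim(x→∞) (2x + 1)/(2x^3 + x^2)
This is an ∞/∞ indeterminate form.

Apply L'Hôpital's rule: differentiate numerator and denominator separately.
  f(x) = 2·x + 1   ⇒   f'(x) = 2
  g(x) = 2·x^3 + x^2   ⇒   g'(x) = 6·x^2 + 2·x
  lim(x→∞) f'(x)/g'(x) = lim(x→∞) (2)/(6·x^2 + 2·x)
  = 0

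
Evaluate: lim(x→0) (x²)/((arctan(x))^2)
This is a 0/0 indeterminate form.

Apply L'Hôpital's rule: differentiate numerator and denominator separately.
  f(x) = x^2   ⇒   f'(x) = 2·x
  g(x) = atan(x)^2   ⇒   g'(x) = 2·atan(x)/(x^2 + 1)
  lim(x→0) f'(x)/g'(x) = lim(x→0) (2·x)/(2·atan(x)/(x^2 + 1))
  = 1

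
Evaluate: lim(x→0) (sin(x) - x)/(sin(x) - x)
This is a 0/0 indeterminate form.

Apply L'Hôpital's rule: differentiate numerator and denominator separately.
  f(x) = -x + sin(x)   ⇒   f'(x) = cos(x) - 1
  g(x) = -x + sin(x)   ⇒   g'(x) = cos(x) - 1
  lim(x→0) f'(x)/g'(x) = lim(x→0) (cos(x) - 1)/(cos(x) - 1)
  = 1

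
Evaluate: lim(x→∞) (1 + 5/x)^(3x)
This is an exponential indeterminate form.

For exponential indeterminate forms, take the natural log:
  Let L = lim(x→∞) (1 + 5/x)^(3x)
  Then ln(L) = lim(x→∞) [exponent × ln(base)]
  Evaluate using L'Hôpital or standard limits, then exponentiate.
  L = e^(15)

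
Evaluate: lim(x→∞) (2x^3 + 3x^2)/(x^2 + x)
This is an ∞/∞ indeterminate form.

Apply L'Hôpital's rule: differentiate numerator and denominator separately.
  f(x) = 2·x^3 + 3·x^2   ⇒   f'(x) = 6·x^2 + 6·x
  g(x) = x^2 + x   ⇒   g'(x) = 2·x + 1
  lim(x→∞) f'(x)/g'(x) = lim(x→∞) (6·x^2 + 6·x)/(2·x + 1)
  = ∞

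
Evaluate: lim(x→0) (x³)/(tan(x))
This is a 0/0 indeterminate form.

Apply L'Hôpital's rule: differentiate numerator and denominator separately.
  f(x) = x^3   ⇒   f'(x) = 3·x^2
  g(x) = tan(x)   ⇒   g'(x) = tan(x)^2 + 1
  lim(x→0) f'(x)/g'(x) = lim(x→0) (3·x^2)/(tan(x)^2 + 1)
  = 0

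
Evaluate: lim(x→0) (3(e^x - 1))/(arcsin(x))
This is a 0/0 indeterminate form.

Apply L'Hôpital's rule: differentiate numerator and denominator separately.
  f(x) = 3·e^(x) - 3   ⇒   f'(x) = 3·e^(x)
  g(x) = asin(x)   ⇒   g'(x) = 1/sqrt(1 - x^2)
  lim(x→0) f'(x)/g'(x) = lim(x→0) (3·e^(x))/(1/sqrt(1 - x^2))
  = 3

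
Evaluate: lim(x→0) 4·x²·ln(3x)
This is a 0·∞ indeterminate form.

Rewrite 0·∞ as a quotient (0/0 or ∞/∞ form), then apply L'Hôpital's rule:
  lim(x→0) 4·x²·ln(3x) = 0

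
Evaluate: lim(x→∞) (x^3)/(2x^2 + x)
This is an ∞/∞ indeterminate form.

Apply L'Hôpital's rule: differentiate numerator and denominator separately.
  f(x) = x^3   ⇒   f'(x) = 3·x^2
  g(x) = 2·x^2 + x   ⇒   g'(x) = 4·x + 1
  lim(x→∞) f'(x)/g'(x) = lim(x→∞) (3·x^2)/(4·x + 1)
  = ∞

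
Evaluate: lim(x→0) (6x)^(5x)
This is an exponential indeterminate form.

For exponential indeterminate forms, take the natural log:
  Let L = lim(x→0) (6x)^(5x)
  Then ln(L) = lim(x→0) [exponent × ln(base)]
  Evaluate using L'Hôpital or standard limits, then exponentiate.
  L = 1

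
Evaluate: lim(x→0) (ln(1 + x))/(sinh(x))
This is a 0/0 indeterminate form.

Apply L'Hôpital's rule: differentiate numerator and denominator separately.
  f(x) = ln(x + 1)   ⇒   f'(x) = 1/(x + 1)
  g(x) = sinh(x)   ⇒   g'(x) = cosh(x)
  lim(x→0) f'(x)/g'(x) = lim(x→0) (1/(x + 1))/(cosh(x))
  = 1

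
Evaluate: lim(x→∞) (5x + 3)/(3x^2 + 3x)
This is an ∞/∞ indeterminate form.

Apply L'Hôpital's rule: differentiate numerator and denominator separately.
  f(x) = 5·x + 3   ⇒   f'(x) = 5
  g(x) = 3·x^2 + 3·x   ⇒   g'(x) = 6·x + 3
  lim(x→∞) f'(x)/g'(x) = lim(x→∞) (5)/(6·x + 3)
  = 0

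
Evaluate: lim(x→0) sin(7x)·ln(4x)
This is a 0·∞ indeterminate form.

Rewrite 0·∞ as a quotient (0/0 or ∞/∞ form), then apply L'Hôpital's rule:
  lim(x→0) sin(7x)·ln(4x) = 0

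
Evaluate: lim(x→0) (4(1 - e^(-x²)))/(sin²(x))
This is a 0/0 indeterminate form.

Apply L'Hôpital's rule: differentiate numerator and denominator separately.
  f(x) = 4 - 4·e^(-x^2)   ⇒   f'(x) = 8·x·e^(-x^2)
  g(x) = sin(x)^2   ⇒   g'(x) = 2·sin(x)·cos(x)
  lim(x→0) f'(x)/g'(x) = lim(x→0) (8·x·e^(-x^2))/(2·sin(x)·cos(x))
  = 4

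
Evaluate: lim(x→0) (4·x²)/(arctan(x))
This is a 0/0 indeterminate form.

Apply L'Hôpital's rule: differentiate numerator and denominator separately.
  f(x) = 4·x^2   ⇒   f'(x) = 8·x
  g(x) = atan(x)   ⇒   g'(x) = 1/(x^2 + 1)
  lim(x→0) f'(x)/g'(x) = lim(x→0) (8·x)/(1/(x^2 + 1))
  = 0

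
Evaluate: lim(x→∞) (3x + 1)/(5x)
This is an ∞/∞ indeterminate form.

Apply L'Hôpital's rule: differentiate numerator and denominator separately.
  f(x) = 3·x + 1   ⇒   f'(x) = 3
  g(x) = 5·x   ⇒   g'(x) = 5
  lim(x→∞) f'(x)/g'(x) = lim(x→∞) (3)/(5)
  = 3/5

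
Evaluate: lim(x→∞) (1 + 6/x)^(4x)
This is an exponential indeterminate form.

For exponential indeterminate forms, take the natural log:
  Let L = lim(x→∞) (1 + 6/x)^(4x)
  Then ln(L) = lim(x→∞) [exponent × ln(base)]
  Evaluate using L'Hôpital or standard limits, then exponentiate.
  L = e^(24)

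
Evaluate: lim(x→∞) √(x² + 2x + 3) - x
This is an ∞-∞ indeterminate form.

Combine fractions or rationalize to convert ∞-∞ to 0/0 form:
  lim(x→∞) √(x² + 2x + 3) - x = 1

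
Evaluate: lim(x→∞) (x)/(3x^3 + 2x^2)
This is an ∞/∞ indeterminate form.

Apply L'Hôpital's rule: differentiate numerator and denominator separately.
  f(x) = x   ⇒   f'(x) = 1
  g(x) = 3·x^3 + 2·x^2   ⇒   g'(x) = 9·x^2 + 4·x
  lim(x→∞) f'(x)/g'(x) = lim(x→∞) (1)/(9·x^2 + 4·x)
  = 0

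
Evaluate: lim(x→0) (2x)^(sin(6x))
This is an exponential indeterminate form.

For exponential indeterminate forms, take the natural log:
  Let L = lim(x→0) (2x)^(sin(6x))
  Then ln(L) = lim(x→0) [exponent × ln(base)]
  Evaluate using L'Hôpital or standard limits, then exponentiate.
  L = 1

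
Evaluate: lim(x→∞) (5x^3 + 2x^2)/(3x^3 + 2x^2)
This is an ∞/∞ indeterminate form.

Apply L'Hôpital's rule: differentiate numerator and denominator separately.
  f(x) = 5·x^3 + 2·x^2   ⇒   f'(x) = 15·x^2 + 4·x
  g(x) = 3·x^3 + 2·x^2   ⇒   g'(x) = 9·x^2 + 4·x
  lim(x→∞) f'(x)/g'(x) = lim(x→∞) (15·x^2 + 4·x)/(9·x^2 + 4·x)
  = 5/3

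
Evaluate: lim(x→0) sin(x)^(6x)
This is an exponential indeterminate form.

For exponential indeterminate forms, take the natural log:
  Let L = lim(x→0) sin(x)^(6x)
  Then ln(L) = lim(x→0) [exponent × ln(base)]
  Evaluate using L'Hôpital or standard limits, then exponentiate.
  L = 1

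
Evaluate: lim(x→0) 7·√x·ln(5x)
This is a 0·∞ indeterminate form.

Rewrite 0·∞ as a quotient (0/0 or ∞/∞ form), then apply L'Hôpital's rule:
  lim(x→0) 7·√x·ln(5x) = 0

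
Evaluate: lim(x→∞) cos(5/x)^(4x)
This is an exponential indeterminate form.

For exponential indeterminate forms, take the natural log:
  Let L = lim(x→∞) cos(5/x)^(4x)
  Then ln(L) = lim(x→∞) [exponent × ln(base)]
  Evaluate using L'Hôpital or standard limits, then exponentiate.
  L = 1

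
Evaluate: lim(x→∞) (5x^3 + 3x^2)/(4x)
This is an ∞/∞ indeterminate form.

Apply L'Hôpital's rule: differentiate numerator and denominator separately.
  f(x) = 5·x^3 + 3·x^2   ⇒   f'(x) = 15·x^2 + 6·x
  g(x) = 4·x   ⇒   g'(x) = 4
  lim(x→∞) f'(x)/g'(x) = lim(x→∞) (15·x^2 + 6·x)/(4)
  = ∞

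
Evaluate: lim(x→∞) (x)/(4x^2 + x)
This is an ∞/∞ indeterminate form.

Apply L'Hôpital's rule: differentiate numerator and denominator separately.
  f(x) = x   ⇒   f'(x) = 1
  g(x) = 4·x^2 + x   ⇒   g'(x) = 8·x + 1
  lim(x→∞) f'(x)/g'(x) = lim(x→∞) (1)/(8·x + 1)
  = 0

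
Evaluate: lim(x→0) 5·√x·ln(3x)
This is a 0·∞ indeterminate form.

Rewrite 0·∞ as a quotient (0/0 or ∞/∞ form), then apply L'Hôpital's rule:
  lim(x→0) 5·√x·ln(3x) = 0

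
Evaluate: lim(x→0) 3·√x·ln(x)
This is a 0·∞ indeterminate form.

Rewrite 0·∞ as a quotient (0/0 or ∞/∞ form), then apply L'Hôpital's rule:
  lim(x→0) 3·√x·ln(x) = 0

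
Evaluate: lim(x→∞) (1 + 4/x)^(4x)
This is an exponential indeterminate form.

For exponential indeterminate forms, take the natural log:
  Let L = lim(x→∞) (1 + 4/x)^(4x)
  Then ln(L) = lim(x→∞) [exponent × ln(base)]
  Evaluate using L'Hôpital or standard limits, then exponentiate.
  L = e^(16)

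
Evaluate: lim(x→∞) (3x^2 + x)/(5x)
This is an ∞/∞ indeterminate form.

Apply L'Hôpital's rule: differentiate numerator and denominator separately.
  f(x) = 3·x^2 + x   ⇒   f'(x) = 6·x + 1
  g(x) = 5·x   ⇒   g'(x) = 5
  lim(x→∞) f'(x)/g'(x) = lim(x→∞) (6·x + 1)/(5)
  = ∞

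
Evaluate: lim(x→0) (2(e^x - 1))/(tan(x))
This is a 0/0 indeterminate form.

Apply L'Hôpital's rule: differentiate numerator and denominator separately.
  f(x) = 2·e^(x) - 2   ⇒   f'(x) = 2·e^(x)
  g(x) = tan(x)   ⇒   g'(x) = tan(x)^2 + 1
  lim(x→0) f'(x)/g'(x) = lim(x→0) (2·e^(x))/(tan(x)^2 + 1)
  = 2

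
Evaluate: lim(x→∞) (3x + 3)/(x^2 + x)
This is an ∞/∞ indeterminate form.

Apply L'Hôpital's rule: differentiate numerator and denominator separately.
  f(x) = 3·x + 3   ⇒   f'(x) = 3
  g(x) = x^2 + x   ⇒   g'(x) = 2·x + 1
  lim(x→∞) f'(x)/g'(x) = lim(x→∞) (3)/(2·x + 1)
  = 0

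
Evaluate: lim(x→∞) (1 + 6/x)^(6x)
This is an exponential indeterminate form.

For exponential indeterminate forms, take the natural log:
  Let L = lim(x→∞) (1 + 6/x)^(6x)
  Then ln(L) = lim(x→∞) [exponent × ln(base)]
  Evaluate using L'Hôpital or standard limits, then exponentiate.
  L = e^(36)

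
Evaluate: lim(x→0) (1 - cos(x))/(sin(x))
This is a 0/0 indeterminate form.

Apply L'Hôpital's rule: differentiate numerator and denominator separately.
  f(x) = 1 - cos(x)   ⇒   f'(x) = sin(x)
  g(x) = sin(x)   ⇒   g'(x) = cos(x)
  lim(x→0) f'(x)/g'(x) = lim(x→0) (sin(x))/(cos(x))
  = 0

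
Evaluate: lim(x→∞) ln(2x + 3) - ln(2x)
This is an ∞-∞ indeterminate form.

Combine fractions or rationalize to convert ∞-∞ to 0/0 form:
  lim(x→∞) ln(2x + 3) - ln(2x) = 0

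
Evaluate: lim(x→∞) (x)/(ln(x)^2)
This is an ∞/∞ indeterminate form.

Apply L'Hôpital's rule: differentiate numerator and denominator separately.
  f(x) = x   ⇒   f'(x) = 1
  g(x) = ln(x)^2   ⇒   g'(x) = 2·ln(x)/x
  lim(x→∞) f'(x)/g'(x) = lim(x→∞) (1)/(2·ln(x)/x)
  = ∞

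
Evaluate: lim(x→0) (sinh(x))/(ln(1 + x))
This is a 0/0 indeterminate form.

Apply L'Hôpital's rule: differentiate numerator and denominator separately.
  f(x) = sinh(x)   ⇒   f'(x) = cosh(x)
  g(x) = ln(x + 1)   ⇒   g'(x) = 1/(x + 1)
  lim(x→0) f'(x)/g'(x) = lim(x→0) (cosh(x))/(1/(x + 1))
  = 1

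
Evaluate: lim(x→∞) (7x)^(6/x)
This is an exponential indeterminate form.

For exponential indeterminate forms, take the natural log:
  Let L = lim(x→∞) (7x)^(6/x)
  Then ln(L) = lim(x→∞) [exponent × ln(base)]
  Evaluate using L'Hôpital or standard limits, then exponentiate.
  L = 1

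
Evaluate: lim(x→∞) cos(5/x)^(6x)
This is an exponential indeterminate form.

For exponential indeterminate forms, take the natural log:
  Let L = lim(x→∞) cos(5/x)^(6x)
  Then ln(L) = lim(x→∞) [exponent × ln(base)]
  Evaluate using L'Hôpital or standard limits, then exponentiate.
  L = 1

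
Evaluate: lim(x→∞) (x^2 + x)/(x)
This is an ∞/∞ indeterminate form.

Apply L'Hôpital's rule: differentiate numerator and denominator separately.
  f(x) = x^2 + x   ⇒   f'(x) = 2·x + 1
  g(x) = x   ⇒   g'(x) = 1
  lim(x→∞) f'(x)/g'(x) = lim(x→∞) (2·x + 1)/(1)
  = ∞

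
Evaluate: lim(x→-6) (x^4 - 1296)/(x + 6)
This is a standard limit.

Factor or rationalize the expression:
  lim(x→-6) (x^4 - 1296)/(x + 6) = -864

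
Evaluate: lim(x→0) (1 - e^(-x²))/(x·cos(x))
This is a 0/0 indeterminate form.

Apply L'Hôpital's rule: differentiate numerator and denominator separately.
  f(x) = 1 - e^(-x^2)   ⇒   f'(x) = 2·x·e^(-x^2)
  g(x) = x·cos(x)   ⇒   g'(x) = -x·sin(x) + cos(x)
  lim(x→0) f'(x)/g'(x) = lim(x→0) (2·x·e^(-x^2))/(-x·sin(x) + cos(x))
  = 0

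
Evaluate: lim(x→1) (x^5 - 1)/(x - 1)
This is a standard limit.

Factor or rationalize the expression:
  lim(x→1) (x^5 - 1)/(x - 1) = 5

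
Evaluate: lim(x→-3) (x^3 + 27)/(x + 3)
This is a standard limit.

Factor or rationalize the expression:
  lim(x→-3) (x^3 + 27)/(x + 3) = 27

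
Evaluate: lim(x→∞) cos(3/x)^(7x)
This is an exponential indeterminate form.

For exponential indeterminate forms, take the natural log:
  Let L = lim(x→∞) cos(3/x)^(7x)
  Then ln(L) = lim(x→∞) [exponent × ln(base)]
  Evaluate using L'Hôpital or standard limits, then exponentiate.
  L = 1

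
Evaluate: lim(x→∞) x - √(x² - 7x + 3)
This is an ∞-∞ indeterminate form.

Combine fractions or rationalize to convert ∞-∞ to 0/0 form:
  lim(x→∞) x - √(x² - 7x + 3) = 7/2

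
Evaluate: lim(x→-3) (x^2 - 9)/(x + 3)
This is a standard limit.

Factor or rationalize the expression:
  lim(x→-3) (x^2 - 9)/(x + 3) = -6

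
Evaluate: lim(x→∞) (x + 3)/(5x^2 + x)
This is an ∞/∞ indeterminate form.

Apply L'Hôpital's rule: differentiate numerator and denominator separately.
  f(x) = x + 3   ⇒   f'(x) = 1
  g(x) = 5·x^2 + x   ⇒   g'(x) = 10·x + 1
  lim(x→∞) f'(x)/g'(x) = lim(x→∞) (1)/(10·x + 1)
  = 0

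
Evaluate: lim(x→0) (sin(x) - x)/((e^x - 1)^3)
This is a 0/0 indeterminate form.

Apply L'Hôpital's rule: differentiate numerator and denominator separately.
  f(x) = -x + sin(x)   ⇒   f'(x) = cos(x) - 1
  g(x) = (e^(x) - 1)^3   ⇒   g'(x) = 3·(e^(x) - 1)^2·e^(x)
  lim(x→0) f'(x)/g'(x) = lim(x→0) (cos(x) - 1)/(3·(e^(x) - 1)^2·e^(x))
  = -1/6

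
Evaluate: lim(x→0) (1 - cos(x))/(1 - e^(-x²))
This is a 0/0 indeterminate form.

Apply L'Hôpital's rule: differentiate numerator and denominator separately.
  f(x) = 1 - cos(x)   ⇒   f'(x) = sin(x)
  g(x) = 1 - e^(-x^2)   ⇒   g'(x) = 2·x·e^(-x^2)
  lim(x→0) f'(x)/g'(x) = lim(x→0) (sin(x))/(2·x·e^(-x^2))
  = 1/2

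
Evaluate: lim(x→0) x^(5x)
This is an exponential indeterminate form.

For exponential indeterminate forms, take the natural log:
  Let L = lim(x→0) x^(5x)
  Then ln(L) = lim(x→0) [exponent × ln(base)]
  Evaluate using L'Hôpital or standard limits, then exponentiate.
  L = 1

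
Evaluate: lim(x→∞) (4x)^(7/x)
This is an exponential indeterminate form.

For exponential indeterminate forms, take the natural log:
  Let L = lim(x→∞) (4x)^(7/x)
  Then ln(L) = lim(x→∞) [exponent × ln(base)]
  Evaluate using L'Hôpital or standard limits, then exponentiate.
  L = 1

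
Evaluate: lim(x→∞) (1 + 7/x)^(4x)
This is an exponential indeterminate form.

For exponential indeterminate forms, take the natural log:
  Let L = lim(x→∞) (1 + 7/x)^(4x)
  Then ln(L) = lim(x→∞) [exponent × ln(base)]
  Evaluate using L'Hôpital or standard limits, then exponentiate.
  L = e^(28)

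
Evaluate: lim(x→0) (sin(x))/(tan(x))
This is a 0/0 indeterminate form.

Apply L'Hôpital's rule: differentiate numerator and denominator separately.
  f(x) = sin(x)   ⇒   f'(x) = cos(x)
  g(x) = tan(x)   ⇒   g'(x) = tan(x)^2 + 1
  lim(x→0) f'(x)/g'(x) = lim(x→0) (cos(x))/(tan(x)^2 + 1)
  = 1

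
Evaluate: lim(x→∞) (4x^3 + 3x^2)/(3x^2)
This is an ∞/∞ indeterminate form.

Apply L'Hôpital's rule: differentiate numerator and denominator separately.
  f(x) = 4·x^3 + 3·x^2   ⇒   f'(x) = 12·x^2 + 6·x
  g(x) = 3·x^2   ⇒   g'(x) = 6·x
  lim(x→∞) f'(x)/g'(x) = lim(x→∞) (12·x^2 + 6·x)/(6·x)
  = ∞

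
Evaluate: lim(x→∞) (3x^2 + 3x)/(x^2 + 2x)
This is an ∞/∞ indeterminate form.

Apply L'Hôpital's rule: differentiate numerator and denominator separately.
  f(x) = 3·x^2 + 3·x   ⇒   f'(x) = 6·x + 3
  g(x) = x^2 + 2·x   ⇒   g'(x) = 2·x + 2
  lim(x→∞) f'(x)/g'(x) = lim(x→∞) (6·x + 3)/(2·x + 2)
  = 3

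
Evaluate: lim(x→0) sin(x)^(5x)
This is an exponential indeterminate form.

For exponential indeterminate forms, take the natural log:
  Let L = lim(x→0) sin(x)^(5x)
  Then ln(L) = lim(x→0) [exponent × ln(base)]
  Evaluate using L'Hôpital or standard limits, then exponentiate.
  L = 1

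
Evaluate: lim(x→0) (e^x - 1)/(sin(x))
This is a 0/0 indeterminate form.

Apply L'Hôpital's rule: differentiate numerator and denominator separately.
  f(x) = e^(x) - 1   ⇒   f'(x) = e^(x)
  g(x) = sin(x)   ⇒   g'(x) = cos(x)
  lim(x→0) f'(x)/g'(x) = lim(x→0) (e^(x))/(cos(x))
  = 1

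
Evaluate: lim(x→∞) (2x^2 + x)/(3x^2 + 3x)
This is an ∞/∞ indeterminate form.

Apply L'Hôpital's rule: differentiate numerator and denominator separately.
  f(x) = 2·x^2 + x   ⇒   f'(x) = 4·x + 1
  g(x) = 3·x^2 + 3·x   ⇒   g'(x) = 6·x + 3
  lim(x→∞) f'(x)/g'(x) = lim(x→∞) (4·x + 1)/(6·x + 3)
  = 2/3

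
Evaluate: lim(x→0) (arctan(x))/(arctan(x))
This is a 0/0 indeterminate form.

Apply L'Hôpital's rule: differentiate numerator and denominator separately.
  f(x) = atan(x)   ⇒   f'(x) = 1/(x^2 + 1)
  g(x) = atan(x)   ⇒   g'(x) = 1/(x^2 + 1)
  lim(x→0) f'(x)/g'(x) = lim(x→0) (1/(x^2 + 1))/(1/(x^2 + 1))
  = 1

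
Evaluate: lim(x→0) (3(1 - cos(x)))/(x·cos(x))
This is a 0/0 indeterminate form.

Apply L'Hôpital's rule: differentiate numerator and denominator separately.
  f(x) = 3 - 3·cos(x)   ⇒   f'(x) = 3·sin(x)
  g(x) = x·cos(x)   ⇒   g'(x) = -x·sin(x) + cos(x)
  lim(x→0) f'(x)/g'(x) = lim(x→0) (3·sin(x))/(-x·sin(x) + cos(x))
  = 0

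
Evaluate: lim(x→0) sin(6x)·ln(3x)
This is a 0·∞ indeterminate form.

Rewrite 0·∞ as a quotient (0/0 or ∞/∞ form), then apply L'Hôpital's rule:
  lim(x→0) sin(6x)·ln(3x) = 0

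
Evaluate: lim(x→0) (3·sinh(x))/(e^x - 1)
This is a 0/0 indeterminate form.

Apply L'Hôpital's rule: differentiate numerator and denominator separately.
  f(x) = 3·sinh(x)   ⇒   f'(x) = 3·cosh(x)
  g(x) = e^(x) - 1   ⇒   g'(x) = e^(x)
  lim(x→0) f'(x)/g'(x) = lim(x→0) (3·cosh(x))/(e^(x))
  = 3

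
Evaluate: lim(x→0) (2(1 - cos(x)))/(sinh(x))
This is a 0/0 indeterminate form.

Apply L'Hôpital's rule: differentiate numerator and denominator separately.
  f(x) = 2 - 2·cos(x)   ⇒   f'(x) = 2·sin(x)
  g(x) = sinh(x)   ⇒   g'(x) = cosh(x)
  lim(x→0) f'(x)/g'(x) = lim(x→0) (2·sin(x))/(cosh(x))
  = 0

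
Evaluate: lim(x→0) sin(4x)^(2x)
This is an exponential indeterminate form.

For exponential indeterminate forms, take the natural log:
  Let L = lim(x→0) sin(4x)^(2x)
  Then ln(L) = lim(x→0) [exponent × ln(base)]
  Evaluate using L'Hôpital or standard limits, then exponentiate.
  L = 1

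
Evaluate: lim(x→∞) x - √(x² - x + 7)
This is an ∞-∞ indeterminate form.

Combine fractions or rationalize to convert ∞-∞ to 0/0 form:
  lim(x→∞) x - √(x² - x + 7) = 1/2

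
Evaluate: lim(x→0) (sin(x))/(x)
This is a 0/0 indeterminate form.

Apply L'Hôpital's rule: differentiate numerator and denominator separately.
  f(x) = sin(x)   ⇒   f'(x) = cos(x)
  g(x) = x   ⇒   g'(x) = 1
  lim(x→0) f'(x)/g'(x) = lim(x→0) (cos(x))/(1)
  = 1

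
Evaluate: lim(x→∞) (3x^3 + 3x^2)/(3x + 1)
This is an ∞/∞ indeterminate form.

Apply L'Hôpital's rule: differentiate numerator and denominator separately.
  f(x) = 3·x^3 + 3·x^2   ⇒   f'(x) = 9·x^2 + 6·x
  g(x) = 3·x + 1   ⇒   g'(x) = 3
  lim(x→∞) f'(x)/g'(x) = lim(x→∞) (9·x^2 + 6·x)/(3)
  = ∞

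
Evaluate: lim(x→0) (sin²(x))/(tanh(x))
This is a 0/0 indeterminate form.

Apply L'Hôpital's rule: differentiate numerator and denominator separately.
  f(x) = sin(x)^2   ⇒   f'(x) = 2·sin(x)·cos(x)
  g(x) = tanh(x)   ⇒   g'(x) = 1 - tanh(x)^2
  lim(x→0) f'(x)/g'(x) = lim(x→0) (2·sin(x)·cos(x))/(1 - tanh(x)^2)
  = 0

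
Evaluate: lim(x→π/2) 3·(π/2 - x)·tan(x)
This is a 0·∞ indeterminate form.

Rewrite 0·∞ as a quotient (0/0 or ∞/∞ form), then apply L'Hôpital's rule:
  lim(x→π/2) 3·(π/2 - x)·tan(x) = 3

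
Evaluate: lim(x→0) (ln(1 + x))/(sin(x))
This is a 0/0 indeterminate form.

Apply L'Hôpital's rule: differentiate numerator and denominator separately.
  f(x) = ln(x + 1)   ⇒   f'(x) = 1/(x + 1)
  g(x) = sin(x)   ⇒   g'(x) = cos(x)
  lim(x→0) f'(x)/g'(x) = lim(x→0) (1/(x + 1))/(cos(x))
  = 1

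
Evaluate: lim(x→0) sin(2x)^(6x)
This is an exponential indeterminate form.

For exponential indeterminate forms, take the natural log:
  Let L = lim(x→0) sin(2x)^(6x)
  Then ln(L) = lim(x→0) [exponent × ln(base)]
  Evaluate using L'Hôpital or standard limits, then exponentiate.
  L = 1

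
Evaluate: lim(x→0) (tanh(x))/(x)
This is a 0/0 indeterminate form.

Apply L'Hôpital's rule: differentiate numerator and denominator separately.
  f(x) = tanh(x)   ⇒   f'(x) = 1 - tanh(x)^2
  g(x) = x   ⇒   g'(x) = 1
  lim(x→0) f'(x)/g'(x) = lim(x→0) (1 - tanh(x)^2)/(1)
  = 1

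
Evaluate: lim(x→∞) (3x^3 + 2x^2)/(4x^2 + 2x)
This is an ∞/∞ indeterminate form.

Apply L'Hôpital's rule: differentiate numerator and denominator separately.
  f(x) = 3·x^3 + 2·x^2   ⇒   f'(x) = 9·x^2 + 4·x
  g(x) = 4·x^2 + 2·x   ⇒   g'(x) = 8·x + 2
  lim(x→∞) f'(x)/g'(x) = lim(x→∞) (9·x^2 + 4·x)/(8·x + 2)
  = ∞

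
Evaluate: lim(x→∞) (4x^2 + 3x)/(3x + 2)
This is an ∞/∞ indeterminate form.

Apply L'Hôpital's rule: differentiate numerator and denominator separately.
  f(x) = 4·x^2 + 3·x   ⇒   f'(x) = 8·x + 3
  g(x) = 3·x + 2   ⇒   g'(x) = 3
  lim(x→∞) f'(x)/g'(x) = lim(x→∞) (8·x + 3)/(3)
  = ∞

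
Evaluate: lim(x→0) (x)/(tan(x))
This is a 0/0 indeterminate form.

Apply L'Hôpital's rule: differentiate numerator and denominator separately.
  f(x) = x   ⇒   f'(x) = 1
  g(x) = tan(x)   ⇒   g'(x) = tan(x)^2 + 1
  lim(x→0) f'(x)/g'(x) = lim(x→0) (1)/(tan(x)^2 + 1)
  = 1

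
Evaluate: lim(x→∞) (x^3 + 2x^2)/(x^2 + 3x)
This is an ∞/∞ indeterminate form.

Apply L'Hôpital's rule: differentiate numerator and denominator separately.
  f(x) = x^3 + 2·x^2   ⇒   f'(x) = 3·x^2 + 4·x
  g(x) = x^2 + 3·x   ⇒   g'(x) = 2·x + 3
  lim(x→∞) f'(x)/g'(x) = lim(x→∞) (3·x^2 + 4·x)/(2·x + 3)
  = ∞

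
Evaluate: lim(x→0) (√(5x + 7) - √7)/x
This is a standard limit.

Factor or rationalize the expression:
  lim(x→0) (√(5x + 7) - √7)/x = 5·sqrt(7)/14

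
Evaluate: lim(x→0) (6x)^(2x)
This is an exponential indeterminate form.

For exponential indeterminate forms, take the natural log:
  Let L = lim(x→0) (6x)^(2x)
  Then ln(L) = lim(x→0) [exponent × ln(base)]
  Evaluate using L'Hôpital or standard limits, then exponentiate.
  L = 1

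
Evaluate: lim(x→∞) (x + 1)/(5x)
This is an ∞/∞ indeterminate form.

Apply L'Hôpital's rule: differentiate numerator and denominator separately.
  f(x) = x + 1   ⇒   f'(x) = 1
  g(x) = 5·x   ⇒   g'(x) = 5
  lim(x→∞) f'(x)/g'(x) = lim(x→∞) (1)/(5)
  = 1/5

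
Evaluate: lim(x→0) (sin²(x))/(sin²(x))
This is a 0/0 indeterminate form.

Apply L'Hôpital's rule: differentiate numerator and denominator separately.
  f(x) = sin(x)^2   ⇒   f'(x) = 2·sin(x)·cos(x)
  g(x) = sin(x)^2   ⇒   g'(x) = 2·sin(x)·cos(x)
  lim(x→0) f'(x)/g'(x) = lim(x→0) (2·sin(x)·cos(x))/(2·sin(x)·cos(x))
  = 1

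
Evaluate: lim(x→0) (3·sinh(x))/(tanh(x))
This is a 0/0 indeterminate form.

Apply L'Hôpital's rule: differentiate numerator and denominator separately.
  f(x) = 3·sinh(x)   ⇒   f'(x) = 3·cosh(x)
  g(x) = tanh(x)   ⇒   g'(x) = 1 - tanh(x)^2
  lim(x→0) f'(x)/g'(x) = lim(x→0) (3·cosh(x))/(1 - tanh(x)^2)
  = 3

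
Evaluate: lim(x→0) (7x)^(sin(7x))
This is an exponential indeterminate form.

For exponential indeterminate forms, take the natural log:
  Let L = lim(x→0) (7x)^(sin(7x))
  Then ln(L) = lim(x→0) [exponent × ln(base)]
  Evaluate using L'Hôpital or standard limits, then exponentiate.
  L = 1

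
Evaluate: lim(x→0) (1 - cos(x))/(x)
This is a 0/0 indeterminate form.

Apply L'Hôpital's rule: differentiate numerator and denominator separately.
  f(x) = 1 - cos(x)   ⇒   f'(x) = sin(x)
  g(x) = x   ⇒   g'(x) = 1
  lim(x→0) f'(x)/g'(x) = lim(x→0) (sin(x))/(1)
  = 0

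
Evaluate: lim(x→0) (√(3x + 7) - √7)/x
This is a standard limit.

Factor or rationalize the expression:
  lim(x→0) (√(3x + 7) - √7)/x = 3·sqrt(7)/14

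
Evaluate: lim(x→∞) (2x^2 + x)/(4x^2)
This is an ∞/∞ indeterminate form.

Apply L'Hôpital's rule: differentiate numerator and denominator separately.
  f(x) = 2·x^2 + x   ⇒   f'(x) = 4·x + 1
  g(x) = 4·x^2   ⇒   g'(x) = 8·x
  lim(x→∞) f'(x)/g'(x) = lim(x→∞) (4·x + 1)/(8·x)
  = 1/2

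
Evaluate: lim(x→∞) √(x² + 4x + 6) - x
This is an ∞-∞ indeterminate form.

Combine fractions or rationalize to convert ∞-∞ to 0/0 form:
  lim(x→∞) √(x² + 4x + 6) - x = 2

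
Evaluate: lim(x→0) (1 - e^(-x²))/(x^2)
This is a 0/0 indeterminate form.

Apply L'Hôpital's rule: differentiate numerator and denominator separately.
  f(x) = 1 - e^(-x^2)   ⇒   f'(x) = 2·x·e^(-x^2)
  g(x) = x^2   ⇒   g'(x) = 2·x
  lim(x→0) f'(x)/g'(x) = lim(x→0) (2·x·e^(-x^2))/(2·x)
  = 1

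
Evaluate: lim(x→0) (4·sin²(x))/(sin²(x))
This is a 0/0 indeterminate form.

Apply L'Hôpital's rule: differentiate numerator and denominator separately.
  f(x) = 4·sin(x)^2   ⇒   f'(x) = 8·sin(x)·cos(x)
  g(x) = sin(x)^2   ⇒   g'(x) = 2·sin(x)·cos(x)
  lim(x→0) f'(x)/g'(x) = lim(x→0) (8·sin(x)·cos(x))/(2·sin(x)·cos(x))
  = 4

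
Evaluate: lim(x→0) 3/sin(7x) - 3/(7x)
This is an ∞-∞ indeterminate form.

Combine fractions or rationalize to convert ∞-∞ to 0/0 form:
  lim(x→0) 3/sin(7x) - 3/(7x) = 0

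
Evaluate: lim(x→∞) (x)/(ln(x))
This is an ∞/∞ indeterminate form.

Apply L'Hôpital's rule: differentiate numerator and denominator separately.
  f(x) = x   ⇒   f'(x) = 1
  g(x) = ln(x)   ⇒   g'(x) = 1/x
  lim(x→∞) f'(x)/g'(x) = lim(x→∞) (1)/(1/x)
  = ∞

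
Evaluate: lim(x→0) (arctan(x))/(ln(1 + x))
This is a 0/0 indeterminate form.

Apply L'Hôpital's rule: differentiate numerator and denominator separately.
  f(x) = atan(x)   ⇒   f'(x) = 1/(x^2 + 1)
  g(x) = ln(x + 1)   ⇒   g'(x) = 1/(x + 1)
  lim(x→0) f'(x)/g'(x) = lim(x→0) (1/(x^2 + 1))/(1/(x + 1))
  = 1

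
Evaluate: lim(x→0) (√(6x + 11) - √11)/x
This is a standard limit.

Factor or rationalize the expression:
  lim(x→0) (√(6x + 11) - √11)/x = 3·sqrt(11)/11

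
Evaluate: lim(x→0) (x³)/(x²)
This is a 0/0 indeterminate form.

Apply L'Hôpital's rule: differentiate numerator and denominator separately.
  f(x) = x^3   ⇒   f'(x) = 3·x^2
  g(x) = x^2   ⇒   g'(x) = 2·x
  lim(x→0) f'(x)/g'(x) = lim(x→0) (3·x^2)/(2·x)
  = 0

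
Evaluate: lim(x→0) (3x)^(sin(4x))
This is an exponential indeterminate form.

For exponential indeterminate forms, take the natural log:
  Let L = lim(x→0) (3x)^(sin(4x))
  Then ln(L) = lim(x→0) [exponent × ln(base)]
  Evaluate using L'Hôpital or standard limits, then exponentiate.
  L = 1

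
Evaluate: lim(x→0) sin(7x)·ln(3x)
This is a 0·∞ indeterminate form.

Rewrite 0·∞ as a quotient (0/0 or ∞/∞ form), then apply L'Hôpital's rule:
  lim(x→0) sin(7x)·ln(3x) = 0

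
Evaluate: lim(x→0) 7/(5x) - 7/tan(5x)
This is an ∞-∞ indeterminate form.

Combine fractions or rationalize to convert ∞-∞ to 0/0 form:
  lim(x→0) 7/(5x) - 7/tan(5x) = 0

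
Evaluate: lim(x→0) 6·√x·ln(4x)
This is a 0·∞ indeterminate form.

Rewrite 0·∞ as a quotient (0/0 or ∞/∞ form), then apply L'Hôpital's rule:
  lim(x→0) 6·√x·ln(4x) = 0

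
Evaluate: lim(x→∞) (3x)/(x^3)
This is an ∞/∞ indeterminate form.

Apply L'Hôpital's rule: differentiate numerator and denominator separately.
  f(x) = 3·x   ⇒   f'(x) = 3
  g(x) = x^3   ⇒   g'(x) = 3·x^2
  lim(x→∞) f'(x)/g'(x) = lim(x→∞) (3)/(3·x^2)
  = 0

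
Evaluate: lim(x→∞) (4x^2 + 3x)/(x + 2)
This is an ∞/∞ indeterminate form.

Apply L'Hôpital's rule: differentiate numerator and denominator separately.
  f(x) = 4·x^2 + 3·x   ⇒   f'(x) = 8·x + 3
  g(x) = x + 2   ⇒   g'(x) = 1
  lim(x→∞) f'(x)/g'(x) = lim(x→∞) (8·x + 3)/(1)
  = ∞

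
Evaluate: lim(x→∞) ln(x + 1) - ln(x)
This is an ∞-∞ indeterminate form.

Combine fractions or rationalize to convert ∞-∞ to 0/0 form:
  lim(x→∞) ln(x + 1) - ln(x) = 0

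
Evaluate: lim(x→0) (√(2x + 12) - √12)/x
This is a standard limit.

Factor or rationalize the expression:
  lim(x→0) (√(2x + 12) - √12)/x = sqrt(3)/6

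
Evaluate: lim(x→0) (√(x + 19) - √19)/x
This is a standard limit.

Factor or rationalize the expression:
  lim(x→0) (√(x + 19) - √19)/x = sqrt(19)/38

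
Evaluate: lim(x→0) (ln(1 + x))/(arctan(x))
This is a 0/0 indeterminate form.

Apply L'Hôpital's rule: differentiate numerator and denominator separately.
  f(x) = ln(x + 1)   ⇒   f'(x) = 1/(x + 1)
  g(x) = atan(x)   ⇒   g'(x) = 1/(x^2 + 1)
  lim(x→0) f'(x)/g'(x) = lim(x→0) (1/(x + 1))/(1/(x^2 + 1))
  = 1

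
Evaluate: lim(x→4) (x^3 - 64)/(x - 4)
This is a standard limit.

Factor or rationalize the expression:
  lim(x→4) (x^3 - 64)/(x - 4) = 48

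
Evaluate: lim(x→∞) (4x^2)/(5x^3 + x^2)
This is an ∞/∞ indeterminate form.

Apply L'Hôpital's rule: differentiate numerator and denominator separately.
  f(x) = 4·x^2   ⇒   f'(x) = 8·x
  g(x) = 5·x^3 + x^2   ⇒   g'(x) = 15·x^2 + 2·x
  lim(x→∞) f'(x)/g'(x) = lim(x→∞) (8·x)/(15·x^2 + 2·x)
  = 0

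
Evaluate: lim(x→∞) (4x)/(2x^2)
This is an ∞/∞ indeterminate form.

Apply L'Hôpital's rule: differentiate numerator and denominator separately.
  f(x) = 4·x   ⇒   f'(x) = 4
  g(x) = 2·x^2   ⇒   g'(x) = 4·x
  lim(x→∞) f'(x)/g'(x) = lim(x→∞) (4)/(4·x)
  = 0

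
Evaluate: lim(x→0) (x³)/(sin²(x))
This is a 0/0 indeterminate form.

Apply L'Hôpital's rule: differentiate numerator and denominator separately.
  f(x) = x^3   ⇒   f'(x) = 3·x^2
  g(x) = sin(x)^2   ⇒   g'(x) = 2·sin(x)·cos(x)
  lim(x→0) f'(x)/g'(x) = lim(x→0) (3·x^2)/(2·sin(x)·cos(x))
  = 0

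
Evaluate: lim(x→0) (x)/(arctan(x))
This is a 0/0 indeterminate form.

Apply L'Hôpital's rule: differentiate numerator and denominator separately.
  f(x) = x   ⇒   f'(x) = 1
  g(x) = atan(x)   ⇒   g'(x) = 1/(x^2 + 1)
  lim(x→0) f'(x)/g'(x) = lim(x→0) (1)/(1/(x^2 + 1))
  = 1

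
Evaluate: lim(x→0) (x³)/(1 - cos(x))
This is a 0/0 indeterminate form.

Apply L'Hôpital's rule: differentiate numerator and denominator separately.
  f(x) = x^3   ⇒   f'(x) = 3·x^2
  g(x) = 1 - cos(x)   ⇒   g'(x) = sin(x)
  lim(x→0) f'(x)/g'(x) = lim(x→0) (3·x^2)/(sin(x))
  = 0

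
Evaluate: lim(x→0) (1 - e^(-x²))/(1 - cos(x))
This is a 0/0 indeterminate form.

Apply L'Hôpital's rule: differentiate numerator and denominator separately.
  f(x) = 1 - e^(-x^2)   ⇒   f'(x) = 2·x·e^(-x^2)
  g(x) = 1 - cos(x)   ⇒   g'(x) = sin(x)
  lim(x→0) f'(x)/g'(x) = lim(x→0) (2·x·e^(-x^2))/(sin(x))
  = 2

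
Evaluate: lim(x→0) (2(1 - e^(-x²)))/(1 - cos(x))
This is a 0/0 indeterminate form.

Apply L'Hôpital's rule: differentiate numerator and denominator separately.
  f(x) = 2 - 2·e^(-x^2)   ⇒   f'(x) = 4·x·e^(-x^2)
  g(x) = 1 - cos(x)   ⇒   g'(x) = sin(x)
  lim(x→0) f'(x)/g'(x) = lim(x→0) (4·x·e^(-x^2))/(sin(x))
  = 4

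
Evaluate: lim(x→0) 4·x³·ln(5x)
This is a 0·∞ indeterminate form.

Rewrite 0·∞ as a quotient (0/0 or ∞/∞ form), then apply L'Hôpital's rule:
  lim(x→0) 4·x³·ln(5x) = 0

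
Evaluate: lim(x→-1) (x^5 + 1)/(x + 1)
This is a standard limit.

Factor or rationalize the expression:
  lim(x→-1) (x^5 + 1)/(x + 1) = 5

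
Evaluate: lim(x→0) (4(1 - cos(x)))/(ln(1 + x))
This is a 0/0 indeterminate form.

Apply L'Hôpital's rule: differentiate numerator and denominator separately.
  f(x) = 4 - 4·cos(x)   ⇒   f'(x) = 4·sin(x)
  g(x) = ln(x + 1)   ⇒   g'(x) = 1/(x + 1)
  lim(x→0) f'(x)/g'(x) = lim(x→0) (4·sin(x))/(1/(x + 1))
  = 0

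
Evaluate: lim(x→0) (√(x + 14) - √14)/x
This is a standard limit.

Factor or rationalize the expression:
  lim(x→0) (√(x + 14) - √14)/x = sqrt(14)/28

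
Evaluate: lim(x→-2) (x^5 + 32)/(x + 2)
This is a standard limit.

Factor or rationalize the expression:
  lim(x→-2) (x^5 + 32)/(x + 2) = 80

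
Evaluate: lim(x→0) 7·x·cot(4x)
This is a 0·∞ indeterminate form.

Rewrite 0·∞ as a quotient (0/0 or ∞/∞ form), then apply L'Hôpital's rule:
  lim(x→0) 7·x·cot(4x) = 7/4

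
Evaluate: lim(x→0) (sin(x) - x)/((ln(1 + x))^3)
This is a 0/0 indeterminate form.

Apply L'Hôpital's rule: differentiate numerator and denominator separately.
  f(x) = -x + sin(x)   ⇒   f'(x) = cos(x) - 1
  g(x) = ln(x + 1)^3   ⇒   g'(x) = 3·ln(x + 1)^2/(x + 1)
  lim(x→0) f'(x)/g'(x) = lim(x→0) (cos(x) - 1)/(3·ln(x + 1)^2/(x + 1))
  = -1/6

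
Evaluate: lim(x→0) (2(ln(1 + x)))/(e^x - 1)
This is a 0/0 indeterminate form.

Apply L'Hôpital's rule: differentiate numerator and denominator separately.
  f(x) = 2·ln(x + 1)   ⇒   f'(x) = 2/(x + 1)
  g(x) = e^(x) - 1   ⇒   g'(x) = e^(x)
  lim(x→0) f'(x)/g'(x) = lim(x→0) (2/(x + 1))/(e^(x))
  = 2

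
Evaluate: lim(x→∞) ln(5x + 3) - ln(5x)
This is an ∞-∞ indeterminate form.

Combine fractions or rationalize to convert ∞-∞ to 0/0 form:
  lim(x→∞) ln(5x + 3) - ln(5x) = 0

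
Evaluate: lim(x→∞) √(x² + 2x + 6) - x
This is an ∞-∞ indeterminate form.

Combine fractions or rationalize to convert ∞-∞ to 0/0 form:
  lim(x→∞) √(x² + 2x + 6) - x = 1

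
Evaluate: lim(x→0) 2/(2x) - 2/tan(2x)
This is an ∞-∞ indeterminate form.

Combine fractions or rationalize to convert ∞-∞ to 0/0 form:
  lim(x→0) 2/(2x) - 2/tan(2x) = 0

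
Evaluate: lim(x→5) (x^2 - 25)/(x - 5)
This is a standard limit.

Factor or rationalize the expression:
  lim(x→5) (x^2 - 25)/(x - 5) = 10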